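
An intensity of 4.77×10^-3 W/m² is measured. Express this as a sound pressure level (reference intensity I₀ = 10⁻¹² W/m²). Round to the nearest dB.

97 dB

L = 10·log₁₀(I/I₀) = 10·log₁₀(4.77×10^-3/10⁻¹²) = 10·log₁₀(4.77×10^9).
L = 10·(0.6785 + 9) = 96.79 dB.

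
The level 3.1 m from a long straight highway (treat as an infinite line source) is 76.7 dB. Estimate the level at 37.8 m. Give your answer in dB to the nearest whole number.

Line-source attenuation: ΔL = 10·log₁₀(r₂/r₁) = 10·log₁₀(37.8/3.1) = 10.861 dB.
L₂ = 76.7 − 10·log₁₀(37.8/3.1) = 76.7 − 10.861 = 65.84 dB.

66 dB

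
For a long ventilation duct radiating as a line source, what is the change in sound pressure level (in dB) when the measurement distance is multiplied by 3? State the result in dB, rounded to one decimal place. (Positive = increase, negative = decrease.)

-4.8 dB

With cylindrical spreading the level changes by −10·log₁₀(r₂/r₁).
ΔL = −10·log₁₀(3) = -4.77 dB.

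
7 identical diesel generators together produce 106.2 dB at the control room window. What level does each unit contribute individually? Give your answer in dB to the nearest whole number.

98 dB

7 equal contributions raise the level by 10·log₁₀ 7 = 8.451 dB, so each unit alone gives 106.2 − 8.451.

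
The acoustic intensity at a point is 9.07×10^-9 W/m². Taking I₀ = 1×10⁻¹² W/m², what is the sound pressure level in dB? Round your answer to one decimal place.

39.6 dB

Dividing by I₀ shifts the exponent by 12: I/I₀ = 9.07×10^3.
L = 10·(0.9576 + 3) = 39.58 dB.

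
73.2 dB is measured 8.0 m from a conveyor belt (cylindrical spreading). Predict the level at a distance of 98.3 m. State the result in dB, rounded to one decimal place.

Cylindrical spreading from a line source gives a 10·log₁₀(r₂/r₁) drop.
L₂ = 73.2 − 10·log₁₀(98.3/8.0) = 73.2 − 10.895 = 62.31 dB.

62.3 dB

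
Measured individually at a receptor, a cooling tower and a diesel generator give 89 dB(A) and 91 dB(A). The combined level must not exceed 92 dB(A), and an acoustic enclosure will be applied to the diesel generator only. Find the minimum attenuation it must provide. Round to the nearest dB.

2 dB

The untreated sources together contribute 10^(89/10) = 7.943e+08, i.e. 89.00 dB(A).
The limit corresponds to 10^(92/10) = 1.585e+09; subtracting the fixed part leaves 7.906e+08 for the diesel generator, i.e. 88.98 dB(A).
Required insertion loss = 91 − 88.98 = 2.02 dB.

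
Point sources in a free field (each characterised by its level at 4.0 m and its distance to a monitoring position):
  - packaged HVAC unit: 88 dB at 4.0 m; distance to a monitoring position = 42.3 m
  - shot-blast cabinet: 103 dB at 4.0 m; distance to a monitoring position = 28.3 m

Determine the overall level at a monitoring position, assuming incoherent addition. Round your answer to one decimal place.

86.1 dB

Apply inverse-square spreading to bring every level to the receiver, then sum 10^(L/10).
packaged HVAC unit: 88 − 20·log₁₀(42.3/4.0) = 88 − 20.49 = 67.51 dB.
shot-blast cabinet: 103 − 20·log₁₀(28.3/4.0) = 103 − 16.99 = 86.01 dB.
Σ 10^(L/10) = 4.043e+08 → L_total = 10·log₁₀(4.043e+08) = 86.07 dB.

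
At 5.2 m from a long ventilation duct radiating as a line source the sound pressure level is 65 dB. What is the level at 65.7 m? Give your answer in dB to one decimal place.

Line-source attenuation: ΔL = 10·log₁₀(r₂/r₁) = 10·log₁₀(65.7/5.2) = 11.016 dB.
L₂ = 65 − 10·log₁₀(65.7/5.2) = 65 − 11.016 = 53.98 dB.

54.0 dB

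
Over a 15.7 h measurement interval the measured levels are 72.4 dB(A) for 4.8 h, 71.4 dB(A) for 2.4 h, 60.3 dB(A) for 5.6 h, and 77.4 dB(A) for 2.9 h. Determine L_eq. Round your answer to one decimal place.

Weight each interval's intensity by its duration and average over T = 15.7 h:
Σ tᵢ·10^(Lᵢ/10) = 4.8·10^(72.4/10) + 2.4·10^(71.4/10) + 5.6·10^(60.3/10) + 2.9·10^(77.4/10) = 2.819e+08.
L_eq = 10·log₁₀(2.819e+08/15.7) = 72.54 dB(A).

72.5 dB(A)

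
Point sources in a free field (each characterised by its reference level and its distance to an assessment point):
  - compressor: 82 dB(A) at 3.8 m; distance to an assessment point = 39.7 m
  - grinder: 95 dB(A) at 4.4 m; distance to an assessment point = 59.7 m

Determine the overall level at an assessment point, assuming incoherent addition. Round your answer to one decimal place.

First find each source's level at the receiver (point-source: −20·log₁₀(r/r_ref)), then combine on an intensity basis.
compressor: 82 − 20·log₁₀(39.7/3.8) = 82 − 20.38 = 61.62 dB(A).
grinder: 95 − 20·log₁₀(59.7/4.4) = 95 − 22.65 = 72.35 dB(A).
Σ 10^(L/10) = 1.863e+07 → L_total = 10·log₁₀(1.863e+07) = 72.70 dB(A).

72.7 dB(A)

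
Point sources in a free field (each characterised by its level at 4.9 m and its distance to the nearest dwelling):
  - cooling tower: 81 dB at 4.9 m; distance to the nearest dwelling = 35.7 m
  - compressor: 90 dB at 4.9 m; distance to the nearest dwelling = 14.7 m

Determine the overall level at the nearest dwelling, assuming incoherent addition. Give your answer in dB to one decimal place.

80.5 dB

Propagate each source to the receiver with L = L_ref − 20·log₁₀(r/r_ref), then add intensities.
cooling tower: 81 − 20·log₁₀(35.7/4.9) = 81 − 17.25 = 63.75 dB.
compressor: 90 − 20·log₁₀(14.7/4.9) = 90 − 9.54 = 80.46 dB.
Σ 10^(L/10) = 1.135e+08 → L_total = 10·log₁₀(1.135e+08) = 80.55 dB.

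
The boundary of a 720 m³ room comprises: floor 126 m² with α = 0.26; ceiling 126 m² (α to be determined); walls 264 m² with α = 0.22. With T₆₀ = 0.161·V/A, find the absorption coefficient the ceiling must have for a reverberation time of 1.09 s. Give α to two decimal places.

0.12

A = 0.161·V/T₆₀ = 0.161·720/1.09 = 106.35 m² sabins.
Absorption from the other surfaces = 126·0.26 + 264·0.22 = 90.84 m², so the ceiling must supply 15.51 m² over 126 m².
α = 15.51/126 = 0.123.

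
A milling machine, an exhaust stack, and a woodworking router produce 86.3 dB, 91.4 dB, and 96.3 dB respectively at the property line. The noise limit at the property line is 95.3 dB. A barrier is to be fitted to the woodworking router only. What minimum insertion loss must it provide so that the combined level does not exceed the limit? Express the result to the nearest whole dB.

Fixed contribution from the other sources: Σ 10^(L/10) = 10^(86.3/10) + 10^(91.4/10) = 1.807e+09 (92.57 dB).
The limit corresponds to 10^(95.3/10) = 3.388e+09; subtracting the fixed part leaves 1.581e+09 for the woodworking router, i.e. 91.99 dB.
Required insertion loss = 96.3 − 91.99 = 4.31 dB.

4 dB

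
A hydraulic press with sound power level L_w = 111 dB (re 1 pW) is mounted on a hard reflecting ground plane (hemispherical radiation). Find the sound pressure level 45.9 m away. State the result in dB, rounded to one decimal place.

L_p = L_w − 10·log₁₀(2π·r²) with r = 45.9 m.
2π·r² = 1.324e+04 m², 10·log₁₀ of that is 41.218 dB.
L_p = 111 − 41.218 = 69.78 dB.

69.8 dB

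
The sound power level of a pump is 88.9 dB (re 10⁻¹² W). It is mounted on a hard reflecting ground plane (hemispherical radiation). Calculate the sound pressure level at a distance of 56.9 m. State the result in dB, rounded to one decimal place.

L_p = L_w − 10·log₁₀(2π·r²) with r = 56.9 m.
2π·r² = 2.034e+04 m², 10·log₁₀ of that is 43.084 dB.
L_p = 88.9 − 43.084 = 45.82 dB.

45.8 dB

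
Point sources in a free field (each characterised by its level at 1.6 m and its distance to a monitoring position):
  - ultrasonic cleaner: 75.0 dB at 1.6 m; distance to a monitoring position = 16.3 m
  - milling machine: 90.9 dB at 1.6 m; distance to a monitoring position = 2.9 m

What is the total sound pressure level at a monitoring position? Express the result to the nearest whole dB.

86 dB

Propagate each source to the receiver with L = L_ref − 20·log₁₀(r/r_ref), then add intensities.
ultrasonic cleaner: 75.0 − 20·log₁₀(16.3/1.6) = 75.0 − 20.16 = 54.84 dB.
milling machine: 90.9 − 20·log₁₀(2.9/1.6) = 90.9 − 5.17 = 85.73 dB.
Σ 10^(L/10) = 3.748e+08 → L_total = 10·log₁₀(3.748e+08) = 85.74 dB.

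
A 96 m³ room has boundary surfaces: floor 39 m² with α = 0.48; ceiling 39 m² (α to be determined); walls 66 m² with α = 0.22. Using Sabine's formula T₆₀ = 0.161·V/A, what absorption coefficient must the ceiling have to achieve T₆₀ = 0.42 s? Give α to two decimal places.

Required total absorption A = 0.161·96/0.42 = 36.80 m².
Absorption from the other surfaces = 39·0.48 + 66·0.22 = 33.24 m², so the ceiling must supply 3.56 m² over 39 m².
α = 3.56/39 = 0.091.

0.09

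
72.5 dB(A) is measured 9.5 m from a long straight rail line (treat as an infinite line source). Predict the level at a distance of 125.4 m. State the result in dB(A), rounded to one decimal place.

61.3 dB(A)

For a line source, L₂ = L₁ − 10·log₁₀(r₂/r₁).
L₂ = 72.5 − 10·log₁₀(125.4/9.5) = 72.5 − 11.206 = 61.29 dB(A).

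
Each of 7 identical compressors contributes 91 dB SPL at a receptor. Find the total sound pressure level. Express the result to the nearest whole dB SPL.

L_total = L₁ + 10·log₁₀ N for N identical incoherent sources.
L_total = 91 + 10·log₁₀(7) = 91 + 8.451 = 99.45 dB SPL.

99 dB SPL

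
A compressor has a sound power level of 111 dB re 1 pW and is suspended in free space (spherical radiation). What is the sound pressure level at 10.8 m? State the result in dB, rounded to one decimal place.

L_p = L_w − 10·log₁₀(4π·r²) with r = 10.8 m.
4π·r² = 1466 m², 10·log₁₀ of that is 31.661 dB.
L_p = 111 − 31.661 = 79.34 dB.

79.3 dB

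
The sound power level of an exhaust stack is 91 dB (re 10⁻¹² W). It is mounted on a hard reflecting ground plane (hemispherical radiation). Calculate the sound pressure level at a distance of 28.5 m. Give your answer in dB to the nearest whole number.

54 dB

Free-field hemispherical radiation: L_p = L_w − 10·log₁₀(2π·r²), r = 28.5 m.
2π·r² = 5104 m², 10·log₁₀ of that is 37.079 dB.
L_p = 91 − 37.079 = 53.92 dB.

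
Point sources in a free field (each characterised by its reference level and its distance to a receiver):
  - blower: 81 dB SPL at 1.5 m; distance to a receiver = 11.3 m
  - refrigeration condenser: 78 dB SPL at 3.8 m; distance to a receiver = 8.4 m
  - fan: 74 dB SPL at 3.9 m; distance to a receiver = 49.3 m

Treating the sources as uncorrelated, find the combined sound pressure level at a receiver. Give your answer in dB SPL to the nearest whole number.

72 dB SPL

Propagate each source to the receiver with L = L_ref − 20·log₁₀(r/r_ref), then add intensities.
blower: 81 − 20·log₁₀(11.3/1.5) = 81 − 17.54 = 63.46 dB SPL.
refrigeration condenser: 78 − 20·log₁₀(8.4/3.8) = 78 − 6.89 = 71.11 dB SPL.
fan: 74 − 20·log₁₀(49.3/3.9) = 74 − 22.04 = 51.96 dB SPL.
Σ 10^(L/10) = 1.529e+07 → L_total = 10·log₁₀(1.529e+07) = 71.84 dB SPL.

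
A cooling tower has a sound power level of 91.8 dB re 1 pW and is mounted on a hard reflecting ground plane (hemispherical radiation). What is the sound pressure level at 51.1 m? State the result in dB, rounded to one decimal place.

49.6 dB

The power spreads over a hemisphere of area 2π·r², so L_p = L_w − 10·log₁₀(2π·r²).
2π·r² = 1.641e+04 m², 10·log₁₀ of that is 42.150 dB.
L_p = 91.8 − 42.150 = 49.65 dB.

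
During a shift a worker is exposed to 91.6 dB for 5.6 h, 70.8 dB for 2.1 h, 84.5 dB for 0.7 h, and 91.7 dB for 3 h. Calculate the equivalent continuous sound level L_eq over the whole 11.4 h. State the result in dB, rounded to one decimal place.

90.5 dB

L_eq = 10·log₁₀[(1/T)·Σ tᵢ·10^(Lᵢ/10)] with T = 11.4 h.
Σ tᵢ·10^(Lᵢ/10) = 5.6·10^(91.6/10) + 2.1·10^(70.8/10) + 0.7·10^(84.5/10) + 3·10^(91.7/10) = 1.275e+10.
L_eq = 10·log₁₀(1.275e+10/11.4) = 90.49 dB.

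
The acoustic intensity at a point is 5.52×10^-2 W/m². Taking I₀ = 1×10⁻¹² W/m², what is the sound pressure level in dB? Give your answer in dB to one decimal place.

107.4 dB

Dividing by I₀ shifts the exponent by 12: I/I₀ = 5.52×10^10.
L = 10·(0.7419 + 10) = 107.42 dB.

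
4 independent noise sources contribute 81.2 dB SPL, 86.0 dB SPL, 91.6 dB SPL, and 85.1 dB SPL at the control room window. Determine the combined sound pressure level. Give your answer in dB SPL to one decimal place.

Incoherent sources combine by intensity addition: L_total = 10·log₁₀(Σ 10^(L_i/10)).
Σ 10^(L/10) = 10^(81.2/10) + 10^(86.0/10) + 10^(91.6/10) + 10^(85.1/10) = 2.299e+09.
L_total = 10·log₁₀(2.299e+09) = 93.62 dB SPL.

93.6 dB SPL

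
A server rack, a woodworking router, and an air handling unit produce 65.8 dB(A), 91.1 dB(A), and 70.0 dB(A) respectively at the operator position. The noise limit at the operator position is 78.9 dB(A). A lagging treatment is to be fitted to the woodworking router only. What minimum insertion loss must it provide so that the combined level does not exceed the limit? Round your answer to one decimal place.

Everything except the woodworking router sums to 10^(65.8/10) + 10^(70.0/10) = 1.380e+07 in linear terms, 71.40 dB(A).
To meet 78.9 dB(A) overall, the treated woodworking router may contribute at most 10^(78.9/10) − 1.380e+07 = 6.382e+07, i.e. 78.05 dB(A).
So the woodworking router must be reduced from 91.1 to 78.05 dB(A): IL = 13.05 dB.

13.1 dB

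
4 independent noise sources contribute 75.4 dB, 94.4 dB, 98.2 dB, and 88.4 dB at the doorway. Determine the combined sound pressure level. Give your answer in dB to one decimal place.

100.0 dB

Incoherent sources combine by intensity addition: L_total = 10·log₁₀(Σ 10^(L_i/10)).
Σ 10^(L/10) = 10^(75.4/10) + 10^(94.4/10) + 10^(98.2/10) + 10^(88.4/10) = 1.009e+10.
L_total = 10·log₁₀(1.009e+10) = 100.04 dB.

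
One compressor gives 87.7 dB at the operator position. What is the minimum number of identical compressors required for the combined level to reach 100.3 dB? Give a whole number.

N identical sources give L₁ + 10·log₁₀ N, so require 10·log₁₀ N ≥ 100.3 − 87.7 = 12.6 dB.
N ≥ 10^(12.6/10) = 18.197, so N = 19.

19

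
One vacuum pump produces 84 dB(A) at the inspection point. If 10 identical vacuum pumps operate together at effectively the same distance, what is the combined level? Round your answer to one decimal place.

94.0 dB(A)

With 10 equal, uncorrelated contributions the intensity is 10× that of one unit, giving a rise of 10·log₁₀ 10.
L_total = 84 + 10·log₁₀(10) = 84 + 10.000 = 94.00 dB(A).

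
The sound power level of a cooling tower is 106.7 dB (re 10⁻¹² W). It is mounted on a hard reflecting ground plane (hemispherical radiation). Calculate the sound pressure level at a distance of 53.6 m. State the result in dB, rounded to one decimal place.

Free-field hemispherical radiation: L_p = L_w − 10·log₁₀(2π·r²), r = 53.6 m.
2π·r² = 1.805e+04 m², 10·log₁₀ of that is 42.565 dB.
L_p = 106.7 − 42.565 = 64.13 dB.

64.1 dB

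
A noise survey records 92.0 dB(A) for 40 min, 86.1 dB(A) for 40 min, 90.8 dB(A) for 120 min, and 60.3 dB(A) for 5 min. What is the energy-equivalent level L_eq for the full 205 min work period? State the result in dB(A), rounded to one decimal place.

L_eq = 10·log₁₀[(1/T)·Σ tᵢ·10^(Lᵢ/10)] with T = 205 min.
Σ tᵢ·10^(Lᵢ/10) = 40·10^(92.0/10) + 40·10^(86.1/10) + 120·10^(90.8/10) + 5·10^(60.3/10) = 2.240e+11.
L_eq = 10·log₁₀(2.240e+11/205) = 90.38 dB(A).

90.4 dB(A)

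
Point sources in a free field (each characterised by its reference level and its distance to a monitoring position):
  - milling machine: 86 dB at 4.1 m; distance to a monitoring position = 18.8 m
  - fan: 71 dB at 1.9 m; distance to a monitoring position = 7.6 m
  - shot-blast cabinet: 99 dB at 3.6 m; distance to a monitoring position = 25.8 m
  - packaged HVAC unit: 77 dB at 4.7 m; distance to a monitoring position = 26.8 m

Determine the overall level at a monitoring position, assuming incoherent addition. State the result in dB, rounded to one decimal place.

82.5 dB

Apply inverse-square spreading to bring every level to the receiver, then sum 10^(L/10).
milling machine: 86 − 20·log₁₀(18.8/4.1) = 86 − 13.23 = 72.77 dB.
fan: 71 − 20·log₁₀(7.6/1.9) = 71 − 12.04 = 58.96 dB.
shot-blast cabinet: 99 − 20·log₁₀(25.8/3.6) = 99 − 17.11 = 81.89 dB.
packaged HVAC unit: 77 − 20·log₁₀(26.8/4.7) = 77 − 15.12 = 61.88 dB.
Σ 10^(L/10) = 1.759e+08 → L_total = 10·log₁₀(1.759e+08) = 82.45 dB.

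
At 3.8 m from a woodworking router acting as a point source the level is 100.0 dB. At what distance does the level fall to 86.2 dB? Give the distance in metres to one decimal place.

18.6 m

Point-source spreading drops the level by 20·log₁₀(r₂/r₁); inverting, r₂/r₁ = 10^(ΔL/20).
r₂ = 3.8·10^((100.0−86.2)/20) = 3.8·10^(13.8/20) = 18.61 m.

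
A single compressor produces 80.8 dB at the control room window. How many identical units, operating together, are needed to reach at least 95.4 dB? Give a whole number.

29

The shortfall is 95.4 − 80.8 = 14.6 dB, and N units add 10·log₁₀ N, so need 10·log₁₀ N ≥ 14.6.
N ≥ 10^(14.6/10) = 28.840, so N = 29.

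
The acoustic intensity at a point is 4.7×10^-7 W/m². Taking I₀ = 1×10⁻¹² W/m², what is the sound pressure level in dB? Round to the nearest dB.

Dividing by I₀ shifts the exponent by 12: I/I₀ = 4.7×10^5.
L = 10·(0.6721 + 5) = 56.72 dB.

57 dB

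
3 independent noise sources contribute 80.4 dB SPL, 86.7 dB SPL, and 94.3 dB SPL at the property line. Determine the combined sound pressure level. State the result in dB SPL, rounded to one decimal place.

95.1 dB SPL

Incoherent sources combine by intensity addition: L_total = 10·log₁₀(Σ 10^(L_i/10)).
Σ 10^(L/10) = 10^(80.4/10) + 10^(86.7/10) + 10^(94.3/10) = 3.269e+09.
L_total = 10·log₁₀(3.269e+09) = 95.14 dB SPL.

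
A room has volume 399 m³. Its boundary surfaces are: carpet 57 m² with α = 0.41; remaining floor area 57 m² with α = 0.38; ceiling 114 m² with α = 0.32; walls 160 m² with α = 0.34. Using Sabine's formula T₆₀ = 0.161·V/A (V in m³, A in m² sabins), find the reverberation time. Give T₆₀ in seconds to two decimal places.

A = Σ Sᵢαᵢ = 57·0.41 + 57·0.38 + 114·0.32 + 160·0.34 = 135.91 m².
T₆₀ = 0.161 × 399 / 135.91 = 0.473 s.

0.47 s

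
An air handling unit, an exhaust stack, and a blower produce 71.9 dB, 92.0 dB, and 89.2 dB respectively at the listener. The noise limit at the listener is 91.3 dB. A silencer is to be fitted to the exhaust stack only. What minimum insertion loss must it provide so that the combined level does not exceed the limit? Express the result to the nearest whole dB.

5 dB

The untreated sources together contribute 10^(71.9/10) + 10^(89.2/10) = 8.473e+08, i.e. 89.28 dB.
The limit corresponds to 10^(91.3/10) = 1.349e+09; subtracting the fixed part leaves 5.017e+08 for the exhaust stack, i.e. 87.00 dB.
Required insertion loss = 92.0 − 87.00 = 5.00 dB.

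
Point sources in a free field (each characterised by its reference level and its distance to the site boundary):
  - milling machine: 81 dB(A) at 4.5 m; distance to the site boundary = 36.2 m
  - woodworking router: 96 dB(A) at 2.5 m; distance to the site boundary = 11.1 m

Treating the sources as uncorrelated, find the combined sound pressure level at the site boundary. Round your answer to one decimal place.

First find each source's level at the receiver (point-source: −20·log₁₀(r/r_ref)), then combine on an intensity basis.
milling machine: 81 − 20·log₁₀(36.2/4.5) = 81 − 18.11 = 62.89 dB(A).
woodworking router: 96 − 20·log₁₀(11.1/2.5) = 96 − 12.95 = 83.05 dB(A).
Σ 10^(L/10) = 2.039e+08 → L_total = 10·log₁₀(2.039e+08) = 83.09 dB(A).

83.1 dB(A)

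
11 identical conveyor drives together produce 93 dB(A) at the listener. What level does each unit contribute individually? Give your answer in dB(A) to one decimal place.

82.6 dB(A)

Dividing the total intensity by 11 lowers the level by 10·log₁₀ 11 = 10.414 dB: L₁ = 93 − 10.414.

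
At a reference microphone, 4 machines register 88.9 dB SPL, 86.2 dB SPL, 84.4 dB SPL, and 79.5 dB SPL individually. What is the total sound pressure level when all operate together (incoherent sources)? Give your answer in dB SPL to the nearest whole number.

92 dB SPL

For uncorrelated sources the intensities add, so convert each level to linear form, sum, and take 10·log₁₀ of the total.
Σ 10^(L/10) = 10^(88.9/10) + 10^(86.2/10) + 10^(84.4/10) + 10^(79.5/10) = 1.558e+09.
L_total = 10·log₁₀(1.558e+09) = 91.92 dB SPL.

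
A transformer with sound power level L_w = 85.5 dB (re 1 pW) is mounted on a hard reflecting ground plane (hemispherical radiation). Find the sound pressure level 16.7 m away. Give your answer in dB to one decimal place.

Free-field hemispherical radiation: L_p = L_w − 10·log₁₀(2π·r²), r = 16.7 m.
2π·r² = 1752 m², 10·log₁₀ of that is 32.436 dB.
L_p = 85.5 − 32.436 = 53.06 dB.

53.1 dB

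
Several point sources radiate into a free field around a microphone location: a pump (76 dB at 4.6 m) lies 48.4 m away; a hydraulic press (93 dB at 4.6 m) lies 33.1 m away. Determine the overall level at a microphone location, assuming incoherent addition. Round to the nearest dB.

76 dB

Propagate each source to the receiver with L = L_ref − 20·log₁₀(r/r_ref), then add intensities.
pump: 76 − 20·log₁₀(48.4/4.6) = 76 − 20.44 = 55.56 dB.
hydraulic press: 93 − 20·log₁₀(33.1/4.6) = 93 − 17.14 = 75.86 dB.
Σ 10^(L/10) = 3.889e+07 → L_total = 10·log₁₀(3.889e+07) = 75.90 dB.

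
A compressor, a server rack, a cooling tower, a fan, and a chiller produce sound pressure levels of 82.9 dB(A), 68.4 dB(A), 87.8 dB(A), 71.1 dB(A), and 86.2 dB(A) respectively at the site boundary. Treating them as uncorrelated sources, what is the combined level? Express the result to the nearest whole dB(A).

Incoherent sources combine by intensity addition: L_total = 10·log₁₀(Σ 10^(L_i/10)).
Σ 10^(L/10) = 10^(82.9/10) + 10^(68.4/10) + 10^(87.8/10) + 10^(71.1/10) + 10^(86.2/10) = 1.234e+09.
L_total = 10·log₁₀(1.234e+09) = 90.91 dB(A).

91 dB(A)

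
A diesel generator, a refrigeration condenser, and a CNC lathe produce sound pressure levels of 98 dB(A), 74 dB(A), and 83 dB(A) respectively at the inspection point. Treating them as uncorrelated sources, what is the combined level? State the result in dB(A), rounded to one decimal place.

For uncorrelated sources the intensities add, so convert each level to linear form, sum, and take 10·log₁₀ of the total.
Σ 10^(L/10) = 10^(98/10) + 10^(74/10) + 10^(83/10) = 6.534e+09.
L_total = 10·log₁₀(6.534e+09) = 98.15 dB(A).

98.2 dB(A)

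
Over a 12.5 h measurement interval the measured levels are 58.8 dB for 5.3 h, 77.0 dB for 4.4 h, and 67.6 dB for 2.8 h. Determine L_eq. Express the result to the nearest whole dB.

73 dB

The energy average is taken in the linear domain: L_eq = 10·log₁₀[(Σ tᵢ·10^(Lᵢ/10))/T], T = 12.5 h.
Σ tᵢ·10^(Lᵢ/10) = 5.3·10^(58.8/10) + 4.4·10^(77.0/10) + 2.8·10^(67.6/10) = 2.407e+08.
L_eq = 10·log₁₀(2.407e+08/12.5) = 72.84 dB.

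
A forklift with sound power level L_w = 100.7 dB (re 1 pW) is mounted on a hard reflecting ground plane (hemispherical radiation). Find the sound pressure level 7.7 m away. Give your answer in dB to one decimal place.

75.0 dB

L_p = L_w − 10·log₁₀(2π·r²) with r = 7.7 m.
2π·r² = 372.5 m², 10·log₁₀ of that is 25.712 dB.
L_p = 100.7 − 25.712 = 74.99 dB.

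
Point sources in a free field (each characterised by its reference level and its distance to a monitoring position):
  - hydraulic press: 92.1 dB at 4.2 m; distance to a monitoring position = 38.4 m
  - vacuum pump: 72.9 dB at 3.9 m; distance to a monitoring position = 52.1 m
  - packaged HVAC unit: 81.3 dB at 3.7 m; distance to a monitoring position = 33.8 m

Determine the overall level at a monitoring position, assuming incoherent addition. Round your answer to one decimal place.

73.2 dB

Apply inverse-square spreading to bring every level to the receiver, then sum 10^(L/10).
hydraulic press: 92.1 − 20·log₁₀(38.4/4.2) = 92.1 − 19.22 = 72.88 dB.
vacuum pump: 72.9 − 20·log₁₀(52.1/3.9) = 72.9 − 22.52 = 50.38 dB.
packaged HVAC unit: 81.3 − 20·log₁₀(33.8/3.7) = 81.3 − 19.21 = 62.09 dB.
Σ 10^(L/10) = 2.113e+07 → L_total = 10·log₁₀(2.113e+07) = 73.25 dB.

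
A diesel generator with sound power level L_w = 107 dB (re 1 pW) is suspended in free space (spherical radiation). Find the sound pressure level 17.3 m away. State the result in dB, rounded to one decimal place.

71.2 dB

The power spreads over a sphere of area 4π·r², so L_p = L_w − 10·log₁₀(4π·r²).
4π·r² = 3761 m², 10·log₁₀ of that is 35.753 dB.
L_p = 107 − 35.753 = 71.25 dB.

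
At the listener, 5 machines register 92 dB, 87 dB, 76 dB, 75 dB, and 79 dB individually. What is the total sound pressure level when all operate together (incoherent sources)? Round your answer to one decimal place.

Incoherent sources combine by intensity addition: L_total = 10·log₁₀(Σ 10^(L_i/10)).
Σ 10^(L/10) = 10^(92/10) + 10^(87/10) + 10^(76/10) + 10^(75/10) + 10^(79/10) = 2.237e+09.
L_total = 10·log₁₀(2.237e+09) = 93.50 dB.

93.5 dB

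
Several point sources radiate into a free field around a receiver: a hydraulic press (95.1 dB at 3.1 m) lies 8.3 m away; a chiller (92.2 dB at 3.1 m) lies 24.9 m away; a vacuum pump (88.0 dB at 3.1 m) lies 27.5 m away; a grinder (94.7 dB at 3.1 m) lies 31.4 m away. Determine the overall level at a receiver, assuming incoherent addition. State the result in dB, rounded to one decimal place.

87.1 dB

Apply inverse-square spreading to bring every level to the receiver, then sum 10^(L/10).
hydraulic press: 95.1 − 20·log₁₀(8.3/3.1) = 95.1 − 8.55 = 86.55 dB.
chiller: 92.2 − 20·log₁₀(24.9/3.1) = 92.2 − 18.10 = 74.10 dB.
vacuum pump: 88.0 − 20·log₁₀(27.5/3.1) = 88.0 − 18.96 = 69.04 dB.
grinder: 94.7 − 20·log₁₀(31.4/3.1) = 94.7 − 20.11 = 74.59 dB.
Σ 10^(L/10) = 5.139e+08 → L_total = 10·log₁₀(5.139e+08) = 87.11 dB.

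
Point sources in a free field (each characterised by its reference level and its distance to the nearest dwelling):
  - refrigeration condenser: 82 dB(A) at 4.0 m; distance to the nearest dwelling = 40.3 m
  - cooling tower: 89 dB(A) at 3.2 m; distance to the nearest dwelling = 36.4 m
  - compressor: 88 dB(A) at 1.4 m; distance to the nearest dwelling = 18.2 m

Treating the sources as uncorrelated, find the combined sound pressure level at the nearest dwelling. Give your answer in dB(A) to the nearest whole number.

71 dB(A)

Propagate each source to the receiver with L = L_ref − 20·log₁₀(r/r_ref), then add intensities.
refrigeration condenser: 82 − 20·log₁₀(40.3/4.0) = 82 − 20.06 = 61.94 dB(A).
cooling tower: 89 − 20·log₁₀(36.4/3.2) = 89 − 21.12 = 67.88 dB(A).
compressor: 88 − 20·log₁₀(18.2/1.4) = 88 − 22.28 = 65.72 dB(A).
Σ 10^(L/10) = 1.143e+07 → L_total = 10·log₁₀(1.143e+07) = 70.58 dB(A).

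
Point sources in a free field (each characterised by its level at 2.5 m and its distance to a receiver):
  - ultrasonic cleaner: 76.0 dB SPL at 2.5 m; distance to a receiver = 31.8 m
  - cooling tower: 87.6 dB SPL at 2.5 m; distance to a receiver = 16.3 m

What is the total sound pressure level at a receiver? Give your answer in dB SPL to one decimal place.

71.4 dB SPL

Propagate each source to the receiver with L = L_ref − 20·log₁₀(r/r_ref), then add intensities.
ultrasonic cleaner: 76.0 − 20·log₁₀(31.8/2.5) = 76.0 − 22.09 = 53.91 dB SPL.
cooling tower: 87.6 − 20·log₁₀(16.3/2.5) = 87.6 − 16.28 = 71.32 dB SPL.
Σ 10^(L/10) = 1.378e+07 → L_total = 10·log₁₀(1.378e+07) = 71.39 dB SPL.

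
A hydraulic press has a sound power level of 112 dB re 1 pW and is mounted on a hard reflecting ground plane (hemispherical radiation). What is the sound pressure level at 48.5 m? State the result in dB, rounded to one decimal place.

L_p = L_w − 10·log₁₀(2π·r²) with r = 48.5 m.
2π·r² = 1.478e+04 m², 10·log₁₀ of that is 41.697 dB.
L_p = 112 − 41.697 = 70.30 dB.

70.3 dB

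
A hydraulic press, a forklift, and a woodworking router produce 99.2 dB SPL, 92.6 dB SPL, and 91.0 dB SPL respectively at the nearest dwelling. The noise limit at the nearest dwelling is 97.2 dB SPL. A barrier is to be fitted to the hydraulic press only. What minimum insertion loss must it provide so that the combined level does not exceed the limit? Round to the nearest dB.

6 dB

The untreated sources together contribute 10^(92.6/10) + 10^(91.0/10) = 3.079e+09, i.e. 94.88 dB SPL.
The limit corresponds to 10^(97.2/10) = 5.248e+09; subtracting the fixed part leaves 2.169e+09 for the hydraulic press, i.e. 93.36 dB SPL.
So the hydraulic press must be reduced from 99.2 to 93.36 dB SPL: IL = 5.84 dB.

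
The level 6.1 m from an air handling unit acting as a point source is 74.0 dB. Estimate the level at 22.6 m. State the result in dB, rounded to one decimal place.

Spherical spreading from a point source gives a 20·log₁₀(r₂/r₁) drop.
L₂ = 74.0 − 20·log₁₀(22.6/6.1) = 74.0 − 11.376 = 62.62 dB.

62.6 dB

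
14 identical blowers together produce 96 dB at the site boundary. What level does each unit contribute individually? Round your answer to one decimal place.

84.5 dB

For N identical incoherent sources L_total = L₁ + 10·log₁₀ N, so L₁ = 96 − 10·log₁₀(14) = 96 − 11.461.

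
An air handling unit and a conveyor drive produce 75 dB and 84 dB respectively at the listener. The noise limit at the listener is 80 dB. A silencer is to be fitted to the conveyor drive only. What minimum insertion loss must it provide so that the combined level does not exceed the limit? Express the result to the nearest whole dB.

6 dB

Everything except the conveyor drive sums to 10^(75/10) = 3.162e+07 in linear terms, 75.00 dB.
The limit corresponds to 10^(80/10) = 1.000e+08; subtracting the fixed part leaves 6.838e+07 for the conveyor drive, i.e. 78.35 dB.
Required insertion loss = 84 − 78.35 = 5.65 dB.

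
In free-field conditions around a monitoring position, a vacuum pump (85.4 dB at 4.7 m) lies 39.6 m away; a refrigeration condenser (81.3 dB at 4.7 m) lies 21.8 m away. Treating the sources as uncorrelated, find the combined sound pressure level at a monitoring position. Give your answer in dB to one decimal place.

70.5 dB

Apply inverse-square spreading to bring every level to the receiver, then sum 10^(L/10).
vacuum pump: 85.4 − 20·log₁₀(39.6/4.7) = 85.4 − 18.51 = 66.89 dB.
refrigeration condenser: 81.3 − 20·log₁₀(21.8/4.7) = 81.3 − 13.33 = 67.97 dB.
Σ 10^(L/10) = 1.115e+07 → L_total = 10·log₁₀(1.115e+07) = 70.47 dB.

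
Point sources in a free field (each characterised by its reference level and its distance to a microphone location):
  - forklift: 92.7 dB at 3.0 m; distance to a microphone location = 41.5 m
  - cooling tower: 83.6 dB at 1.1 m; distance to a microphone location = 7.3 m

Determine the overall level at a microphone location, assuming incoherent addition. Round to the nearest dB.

First find each source's level at the receiver (point-source: −20·log₁₀(r/r_ref)), then combine on an intensity basis.
forklift: 92.7 − 20·log₁₀(41.5/3.0) = 92.7 − 22.82 = 69.88 dB.
cooling tower: 83.6 − 20·log₁₀(7.3/1.1) = 83.6 − 16.44 = 67.16 dB.
Σ 10^(L/10) = 1.493e+07 → L_total = 10·log₁₀(1.493e+07) = 71.74 dB.

72 dB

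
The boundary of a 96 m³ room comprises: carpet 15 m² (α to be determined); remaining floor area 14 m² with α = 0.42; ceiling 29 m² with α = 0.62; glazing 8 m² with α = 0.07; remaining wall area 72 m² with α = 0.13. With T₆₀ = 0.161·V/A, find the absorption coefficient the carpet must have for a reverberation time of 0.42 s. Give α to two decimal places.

0.20

From T₆₀ = 0.161·V/A, the target T₆₀ = 0.42 s needs A = 0.161·96/0.42 = 36.80 m².
Absorption from the other surfaces = 14·0.42 + 29·0.62 + 8·0.07 + 72·0.13 = 33.78 m², so the carpet must supply 3.02 m² over 15 m².
α = 3.02/15 = 0.201.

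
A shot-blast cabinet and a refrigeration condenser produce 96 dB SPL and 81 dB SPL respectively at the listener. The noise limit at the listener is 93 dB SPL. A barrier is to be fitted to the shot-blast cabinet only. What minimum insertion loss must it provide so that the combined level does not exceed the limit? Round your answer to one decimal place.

3.3 dB

The untreated sources together contribute 10^(81/10) = 1.259e+08, i.e. 81.00 dB SPL.
The limit corresponds to 10^(93/10) = 1.995e+09; subtracting the fixed part leaves 1.869e+09 for the shot-blast cabinet, i.e. 92.72 dB SPL.
Required insertion loss = 96 − 92.72 = 3.28 dB.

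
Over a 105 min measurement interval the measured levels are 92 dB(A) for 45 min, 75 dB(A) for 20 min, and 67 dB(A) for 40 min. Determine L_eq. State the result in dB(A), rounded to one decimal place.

88.4 dB(A)

L_eq = 10·log₁₀[(1/T)·Σ tᵢ·10^(Lᵢ/10)] with T = 105 min.
Σ tᵢ·10^(Lᵢ/10) = 45·10^(92/10) + 20·10^(75/10) + 40·10^(67/10) = 7.215e+10.
L_eq = 10·log₁₀(7.215e+10/105) = 88.37 dB(A).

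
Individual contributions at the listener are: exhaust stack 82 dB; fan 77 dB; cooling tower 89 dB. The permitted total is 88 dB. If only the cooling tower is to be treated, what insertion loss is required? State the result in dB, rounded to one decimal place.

Everything except the cooling tower sums to 10^(82/10) + 10^(77/10) = 2.086e+08 in linear terms, 83.19 dB.
To meet 88 dB overall, the treated cooling tower may contribute at most 10^(88/10) − 2.086e+08 = 4.223e+08, i.e. 86.26 dB.
So the cooling tower must be reduced from 89 to 86.26 dB: IL = 2.74 dB.

2.7 dB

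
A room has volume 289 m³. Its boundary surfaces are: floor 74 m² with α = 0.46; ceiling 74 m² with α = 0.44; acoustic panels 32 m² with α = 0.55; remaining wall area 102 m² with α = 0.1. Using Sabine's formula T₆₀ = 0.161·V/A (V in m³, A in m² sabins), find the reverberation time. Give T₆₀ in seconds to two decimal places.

0.49 s

Total absorption A = 74·0.46 + 74·0.44 + 32·0.55 + 102·0.1 = 94.40 m² sabins.
T₆₀ = 0.161·V/A = 0.161·289/94.40 = 0.493 s.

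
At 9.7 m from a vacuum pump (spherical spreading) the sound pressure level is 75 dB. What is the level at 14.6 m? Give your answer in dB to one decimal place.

For a point source, L₂ = L₁ − 20·log₁₀(r₂/r₁).
L₂ = 75 − 20·log₁₀(14.6/9.7) = 75 − 3.552 = 71.45 dB.

71.4 dB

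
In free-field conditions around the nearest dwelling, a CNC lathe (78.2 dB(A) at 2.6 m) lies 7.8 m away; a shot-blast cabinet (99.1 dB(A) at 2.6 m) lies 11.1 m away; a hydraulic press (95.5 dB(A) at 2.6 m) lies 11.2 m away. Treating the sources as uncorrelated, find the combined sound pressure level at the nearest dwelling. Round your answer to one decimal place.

Apply inverse-square spreading to bring every level to the receiver, then sum 10^(L/10).
CNC lathe: 78.2 − 20·log₁₀(7.8/2.6) = 78.2 − 9.54 = 68.66 dB(A).
shot-blast cabinet: 99.1 − 20·log₁₀(11.1/2.6) = 99.1 − 12.61 = 86.49 dB(A).
hydraulic press: 95.5 − 20·log₁₀(11.2/2.6) = 95.5 − 12.68 = 82.82 dB(A).
Σ 10^(L/10) = 6.445e+08 → L_total = 10·log₁₀(6.445e+08) = 88.09 dB(A).

88.1 dB(A)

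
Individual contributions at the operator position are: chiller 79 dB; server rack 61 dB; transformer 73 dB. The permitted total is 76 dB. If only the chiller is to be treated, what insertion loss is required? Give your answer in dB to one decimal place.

6.3 dB

The untreated sources together contribute 10^(61/10) + 10^(73/10) = 2.121e+07, i.e. 73.27 dB.
To meet 76 dB overall, the treated chiller may contribute at most 10^(76/10) − 2.121e+07 = 1.860e+07, i.e. 72.69 dB.
Required insertion loss = 79 − 72.69 = 6.31 dB.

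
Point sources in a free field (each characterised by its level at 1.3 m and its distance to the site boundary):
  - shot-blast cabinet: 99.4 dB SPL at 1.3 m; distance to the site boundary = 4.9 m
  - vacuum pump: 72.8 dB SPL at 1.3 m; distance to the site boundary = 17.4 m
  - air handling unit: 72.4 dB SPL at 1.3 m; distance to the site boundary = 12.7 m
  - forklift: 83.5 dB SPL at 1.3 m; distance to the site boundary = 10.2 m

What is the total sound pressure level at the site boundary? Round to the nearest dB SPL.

Apply inverse-square spreading to bring every level to the receiver, then sum 10^(L/10).
shot-blast cabinet: 99.4 − 20·log₁₀(4.9/1.3) = 99.4 − 11.53 = 87.87 dB SPL.
vacuum pump: 72.8 − 20·log₁₀(17.4/1.3) = 72.8 − 22.53 = 50.27 dB SPL.
air handling unit: 72.4 − 20·log₁₀(12.7/1.3) = 72.4 − 19.80 = 52.60 dB SPL.
forklift: 83.5 − 20·log₁₀(10.2/1.3) = 83.5 − 17.89 = 65.61 dB SPL.
Σ 10^(L/10) = 6.170e+08 → L_total = 10·log₁₀(6.170e+08) = 87.90 dB SPL.

88 dB SPL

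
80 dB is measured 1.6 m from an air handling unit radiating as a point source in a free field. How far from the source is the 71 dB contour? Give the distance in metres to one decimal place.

For a point source L₁ − L₂ = 20·log₁₀(r₂/r₁), so r₂ = r₁·10^((L₁−L₂)/20).
r₂ = 1.6·10^((80−71)/20) = 1.6·10^(9.0/20) = 4.51 m.

4.5 m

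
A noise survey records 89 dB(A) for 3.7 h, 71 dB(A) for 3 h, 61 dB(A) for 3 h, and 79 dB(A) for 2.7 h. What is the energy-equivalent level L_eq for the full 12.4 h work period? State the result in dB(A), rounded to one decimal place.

84.1 dB(A)

L_eq = 10·log₁₀[(1/T)·Σ tᵢ·10^(Lᵢ/10)] with T = 12.4 h.
Σ tᵢ·10^(Lᵢ/10) = 3.7·10^(89/10) + 3·10^(71/10) + 3·10^(61/10) + 2.7·10^(79/10) = 3.195e+09.
L_eq = 10·log₁₀(3.195e+09/12.4) = 84.11 dB(A).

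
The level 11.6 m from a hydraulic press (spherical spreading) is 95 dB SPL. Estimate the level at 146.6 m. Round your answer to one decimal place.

Spherical spreading from a point source gives a 20·log₁₀(r₂/r₁) drop.
L₂ = 95 − 20·log₁₀(146.6/11.6) = 95 − 22.034 = 72.97 dB SPL.

73.0 dB SPL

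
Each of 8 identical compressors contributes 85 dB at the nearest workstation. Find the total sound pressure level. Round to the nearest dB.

L_total = L₁ + 10·log₁₀ N for N identical incoherent sources.
L_total = 85 + 10·log₁₀(8) = 85 + 9.031 = 94.03 dB.

94 dB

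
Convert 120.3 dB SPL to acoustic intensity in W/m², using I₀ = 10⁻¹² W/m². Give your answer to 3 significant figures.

L = 10·log₁₀(I/I₀) ⇒ I = I₀·10^(L/10) = 10⁻¹² × 10^12.03.

1.07 W/m²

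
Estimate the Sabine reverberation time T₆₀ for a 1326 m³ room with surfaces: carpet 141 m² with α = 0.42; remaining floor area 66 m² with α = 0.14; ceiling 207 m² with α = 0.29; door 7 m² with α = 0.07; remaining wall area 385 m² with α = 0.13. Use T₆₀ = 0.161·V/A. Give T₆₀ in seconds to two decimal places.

A = Σ Sᵢαᵢ = 141·0.42 + 66·0.14 + 207·0.29 + 7·0.07 + 385·0.13 = 179.03 m².
T₆₀ = 0.161 × 1326 / 179.03 = 1.192 s.

1.19 s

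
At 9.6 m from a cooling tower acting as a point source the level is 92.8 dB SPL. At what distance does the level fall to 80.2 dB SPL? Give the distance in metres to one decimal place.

Point-source spreading drops the level by 20·log₁₀(r₂/r₁); inverting, r₂/r₁ = 10^(ΔL/20).
r₂ = 9.6·10^((92.8−80.2)/20) = 9.6·10^(12.6/20) = 40.95 m.

41.0 m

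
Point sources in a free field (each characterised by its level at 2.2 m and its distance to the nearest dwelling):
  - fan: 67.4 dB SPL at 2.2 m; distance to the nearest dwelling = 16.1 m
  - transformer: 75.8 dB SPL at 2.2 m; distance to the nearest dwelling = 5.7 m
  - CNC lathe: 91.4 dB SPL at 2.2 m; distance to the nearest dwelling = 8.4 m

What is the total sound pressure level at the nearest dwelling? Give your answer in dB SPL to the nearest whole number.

80 dB SPL

First find each source's level at the receiver (point-source: −20·log₁₀(r/r_ref)), then combine on an intensity basis.
fan: 67.4 − 20·log₁₀(16.1/2.2) = 67.4 − 17.29 = 50.11 dB SPL.
transformer: 75.8 − 20·log₁₀(5.7/2.2) = 75.8 − 8.27 = 67.53 dB SPL.
CNC lathe: 91.4 − 20·log₁₀(8.4/2.2) = 91.4 − 11.64 = 79.76 dB SPL.
Σ 10^(L/10) = 1.005e+08 → L_total = 10·log₁₀(1.005e+08) = 80.02 dB SPL.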